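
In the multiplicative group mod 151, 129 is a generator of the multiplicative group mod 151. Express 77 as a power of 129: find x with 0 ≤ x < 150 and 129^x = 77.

49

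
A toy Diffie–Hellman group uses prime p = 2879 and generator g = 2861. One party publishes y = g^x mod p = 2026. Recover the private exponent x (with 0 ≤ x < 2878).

1884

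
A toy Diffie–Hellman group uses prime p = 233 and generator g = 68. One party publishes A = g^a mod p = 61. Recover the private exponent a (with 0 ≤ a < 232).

19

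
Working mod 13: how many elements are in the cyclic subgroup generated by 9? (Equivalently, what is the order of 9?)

3

The order of 9 must divide p − 1 = 12 = 2^2 · 3.
Divisors: 1, 2, 3, 4, 6, 12.
Check each in increasing order: 9^1 ≡ 9;  9^2 ≡ 3;  9^3 ≡ 1.
Smallest exponent giving 1 is 3.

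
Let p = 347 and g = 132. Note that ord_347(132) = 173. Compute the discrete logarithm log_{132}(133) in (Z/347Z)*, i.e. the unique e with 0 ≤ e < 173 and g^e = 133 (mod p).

53

Baby-step giant-step with m = ceil(sqrt(173)) = 14.
Baby table (132^j mod 347 for j=0..13):
  0:1  1:132  2:74  3:52  4:271  5:31  6:275  7:212
  8:224  9:73  10:267  11:197  12:326  13:4
Giant step factor: 132^(-14) ≡ 324 (mod 347).
Scan 133·324^i mod 347 for i = 0, 1, …:
  i=0: 133   i=1: 64   i=2: 263   i=3: 197
Match at i=3, j=11: e = 3·14 + 11 = 53.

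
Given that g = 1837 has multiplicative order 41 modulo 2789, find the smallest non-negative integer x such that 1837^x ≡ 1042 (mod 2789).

Successive powers of 1837 modulo 2789:
  1837^0=1  1837^1=1837  1837^2=2668  1837^3=843  1837^4=696  1837^5=1190
  1837^6=2243  1837^7=1038  1837^8=1919  1837^9=2696  1837^10=2077  1837^11=97
  1837^12=2482  1837^13=2208  1837^14=890  1837^15=576  1837^16=1081  1837^17=29
  1837^18=282  1837^19=2069  1837^20=2135  1837^21=661  1837^22=1042
So 1837^22 ≡ 1042 (mod 2789), giving x = 22.

22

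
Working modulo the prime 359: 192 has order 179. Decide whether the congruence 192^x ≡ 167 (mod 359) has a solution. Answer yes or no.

167 ∈ ⟨192⟩ iff 167^179 ≡ 1 (mod 359), since |⟨192⟩| = 179.
167^179 mod 359 = 358.
Since 358 ≠ 1, 167 does not lie in the subgroup.

no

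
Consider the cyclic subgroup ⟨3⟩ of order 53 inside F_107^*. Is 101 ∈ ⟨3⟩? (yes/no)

yes

101 ∈ ⟨3⟩ iff 101^53 ≡ 1 (mod 107), since |⟨3⟩| = 53.
101^53 mod 107 = 1.
Since 1 = 1, 101 lies in the subgroup.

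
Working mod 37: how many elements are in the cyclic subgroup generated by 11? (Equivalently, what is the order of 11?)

The order of 11 must divide p − 1 = 36 = 2^2 · 3^2.
Divisors: 1, 2, 3, 4, 6, 9, 12, 18, 36.
Check each in increasing order: 11^1 ≡ 11;  11^2 ≡ 10;  11^3 ≡ 36;  11^4 ≡ 26;  11^6 ≡ 1.
Smallest exponent giving 1 is 6.

6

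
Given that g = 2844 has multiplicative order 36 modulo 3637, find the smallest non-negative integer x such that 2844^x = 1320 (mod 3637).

5

Successive powers of 2844 modulo 3637:
  2844^0=1  2844^1=2844  2844^2=3285  2844^3=2724  2844^4=246  2844^5=1320
So 2844^5 ≡ 1320 (mod 3637), giving x = 5.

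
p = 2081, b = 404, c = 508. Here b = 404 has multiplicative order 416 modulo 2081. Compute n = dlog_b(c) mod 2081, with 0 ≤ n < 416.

Baby-step giant-step with m = ceil(sqrt(416)) = 21.
Baby table (404^j mod 2081 for j=0..20):
  0:1  1:404  2:898  3:698  4:1057  5:423  6:250  7:1112
  8:1833  9:1777  10:2044  11:1700  12:70  13:1227  14:430  15:997
  16:1155  17:476  18:852  19:843  20:1369
Giant step factor: 404^(-21) ≡ 1377 (mod 2081).
Scan 508·1377^i mod 2081 for i = 0, 1, …:
  i=0: 508   i=1: 300   i=2: 1062   i=3: 1512
  i=4: 1024   i=5: 1211   i=6: 666   i=7: 1442
  i=8: 360   i=9: 442     …   i=13: 383
  i=14: 898
Match at i=14, j=2: n = 14·21 + 2 = 296.

296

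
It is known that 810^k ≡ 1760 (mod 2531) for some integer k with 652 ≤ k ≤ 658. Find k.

Compute 810^652 mod 2531 = 1652, then multiply by 810 repeatedly:
  810^652=1652  810^653=1752  810^654=1760
Found 1760 at exponent 654.

654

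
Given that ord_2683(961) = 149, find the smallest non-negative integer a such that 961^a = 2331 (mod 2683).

Baby-step giant-step with m = ceil(sqrt(149)) = 13.
Baby table (961^j mod 2683 for j=0..12):
  0:1  1:961  2:569  3:2160  4:1801  5:226  6:2546  7:2493
  8:2537  9:1893  10:99  11:1234  12:2671
Giant step factor: 961^(-13) ≡ 493 (mod 2683).
Scan 2331·493^i mod 2683 for i = 0, 1, …:
  i=0: 2331   i=1: 859   i=2: 2256   i=3: 1446
  i=4: 1883   i=5: 1
Match at i=5, j=0: a = 5·13 + 0 = 65.

65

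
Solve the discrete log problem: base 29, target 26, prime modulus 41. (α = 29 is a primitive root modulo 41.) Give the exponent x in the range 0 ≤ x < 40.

31

Successive powers of 29 modulo 41:
  29^0=1  29^1=29  29^2=21  29^3=35  29^4=31  29^5=38
  29^6=36  29^7=19  29^8=18  29^9=30  29^10=9  29^11=15
  29^12=25  29^13=28  29^14=33  29^15=14  29^16=37  29^17=7
  29^18=39  29^19=24  29^20=40  29^21=12  29^22=20  29^23=6
  29^24=10  29^25=3  29^26=5  29^27=22  29^28=23  29^29=11
  29^30=32  29^31=26
So 29^31 ≡ 26 (mod 41), giving x = 31.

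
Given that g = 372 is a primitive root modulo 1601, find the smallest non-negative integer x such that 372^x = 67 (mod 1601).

Baby-step giant-step with m = ceil(sqrt(1600)) = 40.
Baby table (372^j mod 1601 for j=0..39):
  0:1  1:372  2:698  3:294  4:500  5:284  6:1583  7:1309
  8:244  9:1112  10:606  11:1292  12:324  13:453  14:411  15:797
  16:299  17:759  18:572  19:1452  20:607  21:63  22:1022  23:747
  24:911  25:1081  26:281  27:467  28:816  29:963  30:1213  31:1355
  32:1346  33:1200  34:1322  35:277  36:580  37:1226  38:1388  39:814
Giant step factor: 372^(-40) ≡ 1389 (mod 1601).
Scan 67·1389^i mod 1601 for i = 0, 1, …:
  i=0: 67   i=1: 205   i=2: 1368   i=3: 1366
  i=4: 189   i=5: 1558   i=6: 1111   i=7: 1416
  i=8: 796   i=9: 954     …   i=15: 1482
  i=16: 1213
Match at i=16, j=30: x = 16·40 + 30 = 670.

670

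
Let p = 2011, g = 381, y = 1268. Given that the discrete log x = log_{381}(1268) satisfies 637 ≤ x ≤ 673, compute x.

Compute 381^637 mod 2011 = 287, then multiply by 381 repeatedly:
  381^637=287  381^638=753  381^639=1331  381^640=339  381^641=455
  381^642=409  381^643=982  381^644=96  381^645=378  381^646=1237
  381^647=723  381^648=1967  381^649=1335  381^650=1863  381^651=1931
  381^652=1696  381^653=645  381^654=403  381^655=707  381^656=1904
  381^657=1464  381^658=737  381^659=1268
Found 1268 at exponent 659.

659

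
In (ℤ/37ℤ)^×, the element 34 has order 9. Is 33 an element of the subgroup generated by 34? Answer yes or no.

yes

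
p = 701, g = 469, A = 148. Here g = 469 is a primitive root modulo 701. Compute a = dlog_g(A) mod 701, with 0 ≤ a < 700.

Baby-step giant-step with m = ceil(sqrt(700)) = 27.
Baby table (469^j mod 701 for j=0..26):
  0:1  1:469  2:548  3:446  4:276  5:460  6:533  7:421
  8:468  9:79  10:599  11:531  12:184  13:73  14:589  15:47
  16:312  17:520  18:633  19:354  20:590  21:516  22:159  23:265
  24:208  25:113  26:422
Giant step factor: 469^(-27) ≡ 401 (mod 701).
Scan 148·401^i mod 701 for i = 0, 1, …:
  i=0: 148   i=1: 464   i=2: 299   i=3: 28
  i=4: 12   i=5: 606   i=6: 460
Match at i=6, j=5: a = 6·27 + 5 = 167.

167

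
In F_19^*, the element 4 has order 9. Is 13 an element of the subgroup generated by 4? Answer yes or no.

no

13 ∈ ⟨4⟩ iff 13^9 ≡ 1 (mod 19), since |⟨4⟩| = 9.
13^9 mod 19 = 18.
Since 18 ≠ 1, 13 does not lie in the subgroup.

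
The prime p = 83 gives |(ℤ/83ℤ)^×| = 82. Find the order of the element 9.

41

The order of 9 must divide p − 1 = 82 = 2 · 41.
Divisors: 1, 2, 41, 82.
Check each in increasing order: 9^1 ≡ 9;  9^2 ≡ 81;  9^41 ≡ 1.
Smallest exponent giving 1 is 41.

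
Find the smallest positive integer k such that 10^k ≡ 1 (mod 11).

The order of 10 must divide p − 1 = 10 = 2 · 5.
Divisors: 1, 2, 5, 10.
Check each in increasing order: 10^1 ≡ 10;  10^2 ≡ 1.
Smallest exponent giving 1 is 2.

2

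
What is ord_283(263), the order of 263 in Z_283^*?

141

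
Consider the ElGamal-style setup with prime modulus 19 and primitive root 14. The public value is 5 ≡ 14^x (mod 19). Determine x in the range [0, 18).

Successive powers of 14 modulo 19:
  14^0=1  14^1=14  14^2=6  14^3=8  14^4=17  14^5=10
  14^6=7  14^7=3  14^8=4  14^9=18  14^10=5
So 14^10 ≡ 5 (mod 19), giving x = 10.

10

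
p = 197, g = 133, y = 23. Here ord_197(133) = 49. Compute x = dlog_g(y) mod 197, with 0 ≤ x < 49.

20

Successive powers of 133 modulo 197:
  133^0=1  133^1=133  133^2=156  133^3=63  133^4=105  133^5=175
  133^6=29  133^7=114  133^8=190  133^9=54  133^10=90  133^11=150
  133^12=53  133^13=154  133^14=191  133^15=187  133^16=49  133^17=16
  133^18=158  133^19=132  133^20=23
So 133^20 ≡ 23 (mod 197), giving x = 20.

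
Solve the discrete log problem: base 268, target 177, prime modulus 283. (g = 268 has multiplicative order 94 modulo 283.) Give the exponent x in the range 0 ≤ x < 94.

7

Baby-step giant-step with m = ceil(sqrt(94)) = 10.
Baby table (268^j mod 283 for j=0..9):
  0:1  1:268  2:225  3:21  4:251  5:197  6:158  7:177
  8:175  9:205
Giant step factor: 268^(-10) ≡ 216 (mod 283).
Scan 177·216^i mod 283 for i = 0, 1, …:
  i=0: 177
Match at i=0, j=7: x = 0·10 + 7 = 7.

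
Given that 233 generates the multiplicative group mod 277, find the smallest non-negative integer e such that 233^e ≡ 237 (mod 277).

Baby-step giant-step with m = ceil(sqrt(276)) = 17.
Baby table (233^j mod 277 for j=0..16):
  0:1  1:233  2:274  3:132  4:9  5:158  6:250  7:80
  8:81  9:37  10:34  11:166  12:175  13:56  14:29  15:109
  16:190
Giant step factor: 233^(-17) ≡ 72 (mod 277).
Scan 237·72^i mod 277 for i = 0, 1, …:
  i=0: 237   i=1: 167   i=2: 113   i=3: 103
  i=4: 214   i=5: 173   i=6: 268   i=7: 183
  i=8: 157   i=9: 224     …   i=13: 242
  i=14: 250
Match at i=14, j=6: e = 14·17 + 6 = 244.

244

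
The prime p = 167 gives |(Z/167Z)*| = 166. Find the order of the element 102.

The order of 102 must divide p − 1 = 166 = 2 · 83.
Divisors: 1, 2, 83, 166.
Check each in increasing order: 102^1 ≡ 102;  102^2 ≡ 50;  102^83 ≡ 166;  102^166 ≡ 1.
Smallest exponent giving 1 is 166.

166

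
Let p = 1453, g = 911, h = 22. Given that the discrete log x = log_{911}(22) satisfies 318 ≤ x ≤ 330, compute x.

329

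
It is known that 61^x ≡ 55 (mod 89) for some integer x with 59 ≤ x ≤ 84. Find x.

66

Compute 61^59 mod 89 = 13, then multiply by 61 repeatedly:
  61^59=13  61^60=81  61^61=46  61^62=47  61^63=19
  61^64=2  61^65=33  61^66=55
Found 55 at exponent 66.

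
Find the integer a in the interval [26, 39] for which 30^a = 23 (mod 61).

Compute 30^26 mod 61 = 45, then multiply by 30 repeatedly:
  30^26=45  30^27=8  30^28=57  30^29=2  30^30=60
  30^31=31  30^32=15  30^33=23
Found 23 at exponent 33.

33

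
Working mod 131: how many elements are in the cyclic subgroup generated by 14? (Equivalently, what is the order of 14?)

The order of 14 must divide p − 1 = 130 = 2 · 5 · 13.
Divisors: 1, 2, 5, 10, 13, 26, 65, 130.
Check each in increasing order: 14^1 ≡ 14;  14^2 ≡ 65;  14^5 ≡ 69;  14^10 ≡ 45;  14^13 ≡ 78;  14^26 ≡ 58;  14^65 ≡ 130;  14^130 ≡ 1.
Smallest exponent giving 1 is 130.

130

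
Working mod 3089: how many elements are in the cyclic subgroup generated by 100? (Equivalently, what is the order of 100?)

The order of 100 must divide p − 1 = 3088 = 2^4 · 193.
Divisors: 1, 2, 4, 8, 16, 193, 386, 772, 1544, 3088.
Check each in increasing order: 100^1 ≡ 100;  100^2 ≡ 733;  100^4 ≡ 2892;  100^8 ≡ 1741;  100^16 ≡ 772;  100^193 ≡ 393;  100^386 ≡ 3088;  100^772 ≡ 1.
Smallest exponent giving 1 is 772.

772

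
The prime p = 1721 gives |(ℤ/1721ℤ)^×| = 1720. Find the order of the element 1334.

860

The order of 1334 must divide p − 1 = 1720 = 2^3 · 5 · 43.
Divisors: 1, 2, 4, 5, 8, 10, 20, 40, 43, 86, 172, 215, 344, 430, 860, 1720.
Check each in increasing order: 1334^1 ≡ 1334;  1334^2 ≡ 42;  1334^4 ≡ 43;  1334^5 ≡ 569;  1334^8 ≡ 128;  1334^10 ≡ 213;  1334^20 ≡ 623;  1334^40 ≡ 904;  1334^43 ≡ 282;  1334^86 ≡ 358;  1334^172 ≡ 810;  1334^215 ≡ 1248;  1334^344 ≡ 399;  1334^430 ≡ 1720;  1334^860 ≡ 1.
Smallest exponent giving 1 is 860.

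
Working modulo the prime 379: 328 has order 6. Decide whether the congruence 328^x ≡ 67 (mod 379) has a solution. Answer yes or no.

no

67 ∈ ⟨328⟩ iff 67^6 ≡ 1 (mod 379), since |⟨328⟩| = 6.
67^6 mod 379 = 39.
Since 39 ≠ 1, 67 does not lie in the subgroup.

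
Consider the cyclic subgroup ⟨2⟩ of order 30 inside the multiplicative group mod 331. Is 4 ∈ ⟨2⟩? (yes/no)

4 ∈ ⟨2⟩ iff 4^30 ≡ 1 (mod 331), since |⟨2⟩| = 30.
4^30 mod 331 = 1.
Since 1 = 1, 4 lies in the subgroup.

yes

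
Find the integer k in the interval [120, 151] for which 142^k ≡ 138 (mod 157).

Compute 142^120 mod 157 = 14, then multiply by 142 repeatedly:
  142^120=14  142^121=104  142^122=10  142^123=7  142^124=52
  142^125=5  142^126=82  142^127=26  142^128=81  142^129=41
  142^130=13  142^131=119  142^132=99  142^133=85  142^134=138
Found 138 at exponent 134.

134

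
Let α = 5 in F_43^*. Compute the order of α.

42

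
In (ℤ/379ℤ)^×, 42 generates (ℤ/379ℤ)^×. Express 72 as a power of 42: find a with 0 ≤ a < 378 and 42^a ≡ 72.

Baby-step giant-step with m = ceil(sqrt(378)) = 20.
Baby table (42^j mod 379 for j=0..19):
  0:1  1:42  2:248  3:183  4:106  5:283  6:137  7:69
  8:245  9:57  10:120  11:113  12:198  13:357  14:213  15:229
  16:143  17:321  18:217  19:18
Giant step factor: 42^(-20) ≡ 189 (mod 379).
Scan 72·189^i mod 379 for i = 0, 1, …:
  i=0: 72   i=1: 343   i=2: 18
Match at i=2, j=19: a = 2·20 + 19 = 59.

59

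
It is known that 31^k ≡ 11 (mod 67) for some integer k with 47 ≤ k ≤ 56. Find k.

Compute 31^47 mod 67 = 50, then multiply by 31 repeatedly:
  31^47=50  31^48=9  31^49=11
Found 11 at exponent 49.

49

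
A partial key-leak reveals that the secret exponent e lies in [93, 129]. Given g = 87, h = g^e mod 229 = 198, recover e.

Compute 87^93 mod 229 = 88, then multiply by 87 repeatedly:
  87^93=88  87^94=99  87^95=140  87^96=43  87^97=77
  87^98=58  87^99=8  87^100=9  87^101=96  87^102=108
  87^103=7  87^104=151  87^105=84  87^106=209  87^107=92
  87^108=218  87^109=188  87^110=97  87^111=195  87^112=19
  87^113=50  87^114=228  87^115=142  87^116=217  87^117=101
  87^118=85  87^119=67  87^120=104  87^121=117  87^122=103
  87^123=30  87^124=91  87^125=131  87^126=176  87^127=198
Found 198 at exponent 127.

127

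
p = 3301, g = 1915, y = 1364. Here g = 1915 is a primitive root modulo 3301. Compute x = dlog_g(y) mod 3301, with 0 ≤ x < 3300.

1551

Baby-step giant-step with m = ceil(sqrt(3300)) = 58.
Baby table (1915^j mod 3301 for j=0..57):
  0:1  1:1915  2:3115  3:318  4:1586  5:270  6:2094  7:2596
  8:34  9:2391  10:278  11:909  12:1108  13:2578  14:1875  15:2438
  16:1156  17:2070  18:2850  19:1197  20:1361  21:1826  22:1031  23:367
  24:2993  25:1059  26:1171  27:1086  28:60  29:2666  30:2044  31:2575
  32:2732  33:2996  34:202  35:613  36:2040  37:1517  38:175  39:1724
  40:460  41:2834  42:266  43:1036  44:39  45:2063  46:2649  47:2499
  48:2436  49:627  50:2442  51:2214  52:1326  53:821  54:939  55:2441
  56:299  57:1512
Giant step factor: 1915^(-58) ≡ 3196 (mod 3301).
Scan 1364·3196^i mod 3301 for i = 0, 1, …:
  i=0: 1364   i=1: 2024   i=2: 2045   i=3: 3141
  i=4: 295   i=5: 2035   i=6: 890   i=7: 2279
  i=8: 1678   i=9: 2064     …   i=25: 2851
  i=26: 1036
Match at i=26, j=43: x = 26·58 + 43 = 1551.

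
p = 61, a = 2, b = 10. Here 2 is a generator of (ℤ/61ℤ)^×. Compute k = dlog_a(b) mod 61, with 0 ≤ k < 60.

Successive powers of 2 modulo 61:
  2^0=1  2^1=2  2^2=4  2^3=8  2^4=16  2^5=32
  2^6=3  2^7=6  2^8=12  2^9=24  2^10=48  2^11=35
  2^12=9  2^13=18  2^14=36  2^15=11  2^16=22  2^17=44
  2^18=27  2^19=54  2^20=47  2^21=33  2^22=5  2^23=10
So 2^23 ≡ 10 (mod 61), giving k = 23.

23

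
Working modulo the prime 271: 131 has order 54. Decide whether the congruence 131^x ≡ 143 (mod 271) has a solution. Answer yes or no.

143 ∈ ⟨131⟩ iff 143^54 ≡ 1 (mod 271), since |⟨131⟩| = 54.
143^54 mod 271 = 187.
Since 187 ≠ 1, 143 does not lie in the subgroup.

no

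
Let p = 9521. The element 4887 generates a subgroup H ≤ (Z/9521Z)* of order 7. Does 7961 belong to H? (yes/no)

⟨4887⟩ has order 7; its elements mod 9521 are {1, 1653, 4101, 4115, 4403, 4887, 9403}.
7961 is not in this set.

no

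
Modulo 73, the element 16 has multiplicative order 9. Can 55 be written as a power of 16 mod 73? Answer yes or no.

yes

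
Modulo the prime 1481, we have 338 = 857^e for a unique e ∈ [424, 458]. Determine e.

436

Compute 857^424 mod 1481 = 596, then multiply by 857 repeatedly:
  857^424=596  857^425=1308  857^426=1320  857^427=1237  857^428=1194
  857^429=1368  857^430=905  857^431=1022  857^432=583  857^433=534
  857^434=9  857^435=308  857^436=338
Found 338 at exponent 436.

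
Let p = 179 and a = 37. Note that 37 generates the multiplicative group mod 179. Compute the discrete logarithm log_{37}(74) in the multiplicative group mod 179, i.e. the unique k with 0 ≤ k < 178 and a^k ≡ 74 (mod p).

136

Baby-step giant-step with m = ceil(sqrt(178)) = 14.
Baby table (37^j mod 179 for j=0..13):
  0:1  1:37  2:116  3:175  4:31  5:73  6:16  7:55
  8:66  9:115  10:138  11:94  12:77  13:164
Giant step factor: 37^(-14) ≡ 169 (mod 179).
Scan 74·169^i mod 179 for i = 0, 1, …:
  i=0: 74   i=1: 155   i=2: 61   i=3: 106
  i=4: 14   i=5: 39   i=6: 147   i=7: 141
  i=8: 22   i=9: 138
Match at i=9, j=10: k = 9·14 + 10 = 136.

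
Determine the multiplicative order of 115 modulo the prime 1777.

1776

The order of 115 must divide p − 1 = 1776 = 2^4 · 3 · 37.
Divisors: 1, 2, 3, 4, 6, 8, 12, 16, 24, 37, 48, 74, 111, 148, 222, 296, 444, 592, 888, 1776.
Check each in increasing order: 115^1 ≡ 115;  115^2 ≡ 786;  115^3 ≡ 1540;  115^4 ≡ 1177;  115^6 ≡ 1082;  115^8 ≡ 1046;  115^12 ≡ 1458;  115^16 ≡ 1261;  115^24 ≡ 472;  115^37 ≡ 1545;  115^48 ≡ 659;  115^74 ≡ 514;  115^111 ≡ 1588;  115^148 ≡ 1200;  115^222 ≡ 181;  115^296 ≡ 630;  115^444 ≡ 775;  115^592 ≡ 629;  115^888 ≡ 1776;  115^1776 ≡ 1.
Smallest exponent giving 1 is 1776.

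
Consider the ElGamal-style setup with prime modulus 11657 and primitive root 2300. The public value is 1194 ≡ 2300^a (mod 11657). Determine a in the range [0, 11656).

6497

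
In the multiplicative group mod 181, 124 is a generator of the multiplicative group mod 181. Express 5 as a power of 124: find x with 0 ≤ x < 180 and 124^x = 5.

96

Baby-step giant-step with m = ceil(sqrt(180)) = 14.
Baby table (124^j mod 181 for j=0..13):
  0:1  1:124  2:172  3:151  4:81  5:89  6:176  7:104
  8:45  9:150  10:138  11:98  12:25  13:23
Giant step factor: 124^(-14) ≡ 37 (mod 181).
Scan 5·37^i mod 181 for i = 0, 1, …:
  i=0: 5   i=1: 4   i=2: 148   i=3: 46
  i=4: 73   i=5: 167   i=6: 25
Match at i=6, j=12: x = 6·14 + 12 = 96.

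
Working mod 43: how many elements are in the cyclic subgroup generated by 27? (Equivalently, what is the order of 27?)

The order of 27 must divide p − 1 = 42 = 2 · 3 · 7.
Divisors: 1, 2, 3, 6, 7, 14, 21, 42.
Check each in increasing order: 27^1 ≡ 27;  27^2 ≡ 41;  27^3 ≡ 32;  27^6 ≡ 35;  27^7 ≡ 42;  27^14 ≡ 1.
Smallest exponent giving 1 is 14.

14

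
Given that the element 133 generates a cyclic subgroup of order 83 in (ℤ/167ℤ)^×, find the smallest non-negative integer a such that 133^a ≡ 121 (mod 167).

Baby-step giant-step with m = ceil(sqrt(83)) = 10.
Baby table (133^j mod 167 for j=0..9):
  0:1  1:133  2:154  3:108  4:2  5:99  6:141  7:49
  8:4  9:31
Giant step factor: 133^(-10) ≡ 61 (mod 167).
Scan 121·61^i mod 167 for i = 0, 1, …:
  i=0: 121   i=1: 33   i=2: 9   i=3: 48
  i=4: 89   i=5: 85   i=6: 8   i=7: 154
Match at i=7, j=2: a = 7·10 + 2 = 72.

72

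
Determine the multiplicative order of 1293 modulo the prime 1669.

1668

The order of 1293 must divide p − 1 = 1668 = 2^2 · 3 · 139.
Divisors: 1, 2, 3, 4, 6, 12, 139, 278, 417, 556, 834, 1668.
Check each in increasing order: 1293^1 ≡ 1293;  1293^2 ≡ 1180;  1293^3 ≡ 274;  1293^4 ≡ 454;  1293^6 ≡ 1640;  1293^12 ≡ 841;  1293^139 ≡ 1372;  1293^278 ≡ 1421;  1293^417 ≡ 220;  1293^556 ≡ 1420;  1293^834 ≡ 1668;  1293^1668 ≡ 1.
Smallest exponent giving 1 is 1668.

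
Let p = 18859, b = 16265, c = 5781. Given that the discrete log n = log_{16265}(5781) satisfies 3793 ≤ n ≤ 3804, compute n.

3796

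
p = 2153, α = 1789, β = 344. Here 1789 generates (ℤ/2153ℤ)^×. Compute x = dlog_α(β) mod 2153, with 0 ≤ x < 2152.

1341

Baby-step giant-step with m = ceil(sqrt(2152)) = 47.
Baby table (1789^j mod 2153 for j=0..46):
  0:1  1:1789  2:1163  3:809  4:485  5:6  6:2122  7:519
  8:548  9:757  10:36  11:1967  12:961  13:1135  14:236  15:216
  16:1037  17:1460  18:351  19:1416  20:1296  21:1916  22:148  23:2106
  24:2037  25:1317  26:731  27:888  28:1871  29:1457  30:1443  31:80
  32:1022  33:461  34:130  35:46  36:480  37:1826  38:613  39:780
  40:276  41:727  42:191  43:1525  44:374  45:1656  46:56
Giant step factor: 1789^(-47) ≡ 1456 (mod 2153).
Scan 344·1456^i mod 2153 for i = 0, 1, …:
  i=0: 344   i=1: 1368   i=2: 283   i=3: 825
  i=4: 1979   i=5: 710   i=6: 320   i=7: 872
  i=8: 1515   i=9: 1168     …   i=27: 29
  i=28: 1317
Match at i=28, j=25: x = 28·47 + 25 = 1341.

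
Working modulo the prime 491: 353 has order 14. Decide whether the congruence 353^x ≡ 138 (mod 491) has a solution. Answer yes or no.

yes

138 ∈ ⟨353⟩ iff 138^14 ≡ 1 (mod 491), since |⟨353⟩| = 14.
138^14 mod 491 = 1.
Since 1 = 1, 138 lies in the subgroup.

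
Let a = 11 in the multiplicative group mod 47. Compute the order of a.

46

The order of 11 must divide p − 1 = 46 = 2 · 23.
Divisors: 1, 2, 23, 46.
Check each in increasing order: 11^1 ≡ 11;  11^2 ≡ 27;  11^23 ≡ 46;  11^46 ≡ 1.
Smallest exponent giving 1 is 46.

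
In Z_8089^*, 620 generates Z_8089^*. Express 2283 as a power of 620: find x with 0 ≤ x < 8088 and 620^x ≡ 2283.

3467

Baby-step giant-step with m = ceil(sqrt(8088)) = 90.
Baby table (620^j mod 8089 for j=0..89):
  0:1  1:620  2:4217  3:1793  4:3467  5:5955  6:3516  7:3979
  8:7924  9:2857  10:7938  11:3448  12:2264  13:4283  14:2268  15:6763
  16:2958  17:5846  18:648  19:5399  20:6623  21:5137  22:5963  23:387
  24:5359  25:6090  26:6326  27:7044  28:7309  29:1740  30:2963  31:857
  32:5555  33:6275  34:7780  35:2556  36:7365  37:4104  38:4534  39:4197
  40:5571  41:17  42:2451  43:6977  44:6214  45:2316  46:4167  47:3149
  48:2931  49:5284  50:35  51:5522  52:1993  53:6132  54:10  55:6200
  56:1725  57:1752  58:2314  59:2927  60:2804  61:7434  62:6439  63:4303
  64:6579  65:2124  66:6462  67:2385  68:6502  69:2918  70:5313  71:1837
  72:6480  73:5456  74:1518  75:2836  76:3007  77:3870  78:5056  79:4277
  80:6637  81:5728  82:289  83:1222  84:5363  85:481  86:7016  87:6127
  88:4999  89:1293
Giant step factor: 620^(-90) ≡ 5507 (mod 8089).
Scan 2283·5507^i mod 8089 for i = 0, 1, …:
  i=0: 2283   i=1: 2175   i=2: 6005   i=3: 1703
  i=4: 3270   i=5: 1776   i=6: 831   i=7: 6032
  i=8: 4790   i=9: 301     …   i=37: 4131
  i=38: 3149
Match at i=38, j=47: x = 38·90 + 47 = 3467.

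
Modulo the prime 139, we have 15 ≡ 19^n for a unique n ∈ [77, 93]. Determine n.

Compute 19^77 mod 139 = 32, then multiply by 19 repeatedly:
  19^77=32  19^78=52  19^79=15
Found 15 at exponent 79.

79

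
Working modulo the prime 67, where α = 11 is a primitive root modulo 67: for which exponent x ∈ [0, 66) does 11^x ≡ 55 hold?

46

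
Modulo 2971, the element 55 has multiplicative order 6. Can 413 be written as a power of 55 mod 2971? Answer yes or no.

⟨55⟩ has order 6; its elements mod 2971 are {1, 54, 55, 2916, 2917, 2970}.
413 is not in this set.

no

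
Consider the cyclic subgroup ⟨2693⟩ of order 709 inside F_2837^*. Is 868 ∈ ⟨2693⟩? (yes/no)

yes

868 ∈ ⟨2693⟩ iff 868^709 ≡ 1 (mod 2837), since |⟨2693⟩| = 709.
868^709 mod 2837 = 1.
Since 1 = 1, 868 lies in the subgroup.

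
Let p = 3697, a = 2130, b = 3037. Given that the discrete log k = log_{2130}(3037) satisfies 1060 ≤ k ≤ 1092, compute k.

Compute 2130^1060 mod 3697 = 3136, then multiply by 2130 repeatedly:
  2130^1060=3136  2130^1061=2898  2130^1062=2447  2130^1063=3037
Found 3037 at exponent 1063.

1063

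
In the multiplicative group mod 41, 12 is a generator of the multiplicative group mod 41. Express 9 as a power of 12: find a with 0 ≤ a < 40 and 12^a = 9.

Successive powers of 12 modulo 41:
  12^0=1  12^1=12  12^2=21  12^3=6  12^4=31  12^5=3
  12^6=36  12^7=22  12^8=18  12^9=11  12^10=9
So 12^10 ≡ 9 (mod 41), giving a = 10.

10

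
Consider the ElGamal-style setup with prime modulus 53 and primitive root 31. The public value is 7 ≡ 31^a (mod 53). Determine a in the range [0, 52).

2

Successive powers of 31 modulo 53:
  31^0=1  31^1=31  31^2=7
So 31^2 ≡ 7 (mod 53), giving a = 2.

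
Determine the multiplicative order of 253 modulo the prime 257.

The order of 253 must divide p − 1 = 256 = 2^8.
Divisors: 1, 2, 4, 8, 16, 32, 64, 128, 256.
Check each in increasing order: 253^1 ≡ 253;  253^2 ≡ 16;  253^4 ≡ 256;  253^8 ≡ 1.
Smallest exponent giving 1 is 8.

8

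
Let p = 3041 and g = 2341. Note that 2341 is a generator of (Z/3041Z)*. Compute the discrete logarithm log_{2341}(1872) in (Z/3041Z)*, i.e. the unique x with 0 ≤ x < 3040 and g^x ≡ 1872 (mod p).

Baby-step giant-step with m = ceil(sqrt(3040)) = 56.
Baby table (2341^j mod 3041 for j=0..55):
  0:1  1:2341  2:399  3:472  4:1069  5:2827  6:791  7:2803
  8:2386  9:2350  10:181  11:1022  12:2276  13:284  14:1906  15:799
  16:244  17:2537  18:44  19:2651  20:2351  21:2522  22:1421  23:2748
  24:1353  25:1692  26:1590  27:6  28:1882  29:2394  30:2832  31:332
  32:1757  33:1705  34:1613  35:2152  36:1936  37:1086  38:50  39:1492
  40:1704  41:2313  42:1753  43:1464  44:17  45:264  46:701  47:1942
  48:2968  49:2444  50:1283  51:2036  52:1029  53:417  54:36  55:2169
Giant step factor: 2341^(-56) ≡ 2542 (mod 3041).
Scan 1872·2542^i mod 3041 for i = 0, 1, …:
  i=0: 1872   i=1: 2500   i=2: 2351
Match at i=2, j=20: x = 2·56 + 20 = 132.

132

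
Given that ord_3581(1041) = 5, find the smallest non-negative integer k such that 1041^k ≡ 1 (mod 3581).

Successive powers of 1041 modulo 3581:
  1041^0=1
So 1041^0 ≡ 1 (mod 3581), giving k = 0.

0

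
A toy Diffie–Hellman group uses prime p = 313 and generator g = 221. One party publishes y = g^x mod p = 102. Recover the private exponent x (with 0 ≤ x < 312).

5

Successive powers of 221 modulo 313:
  221^0=1  221^1=221  221^2=13  221^3=56  221^4=169  221^5=102
So 221^5 ≡ 102 (mod 313), giving x = 5.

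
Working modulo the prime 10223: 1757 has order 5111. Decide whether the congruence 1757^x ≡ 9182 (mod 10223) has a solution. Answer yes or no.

yes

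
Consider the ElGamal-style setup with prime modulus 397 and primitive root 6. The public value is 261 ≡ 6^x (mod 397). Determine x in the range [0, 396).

Baby-step giant-step with m = ceil(sqrt(396)) = 20.
Baby table (6^j mod 397 for j=0..19):
  0:1  1:6  2:36  3:216  4:105  5:233  6:207  7:51
  8:306  9:248  10:297  11:194  12:370  13:235  14:219  15:123
  16:341  17:61  18:366  19:211
Giant step factor: 6^(-20) ≡ 90 (mod 397).
Scan 261·90^i mod 397 for i = 0, 1, …:
  i=0: 261   i=1: 67   i=2: 75   i=3: 1
Match at i=3, j=0: x = 3·20 + 0 = 60.

60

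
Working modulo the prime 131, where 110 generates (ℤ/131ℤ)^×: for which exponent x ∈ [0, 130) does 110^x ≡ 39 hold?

40

Baby-step giant-step with m = ceil(sqrt(130)) = 12.
Baby table (110^j mod 131 for j=0..11):
  0:1  1:110  2:48  3:40  4:77  5:86  6:28  7:67
  8:34  9:72  10:60  11:50
Giant step factor: 110^(-12) ≡ 65 (mod 131).
Scan 39·65^i mod 131 for i = 0, 1, …:
  i=0: 39   i=1: 46   i=2: 108   i=3: 77
Match at i=3, j=4: x = 3·12 + 4 = 40.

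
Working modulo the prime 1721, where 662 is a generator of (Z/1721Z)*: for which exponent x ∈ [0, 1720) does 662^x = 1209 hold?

396

Baby-step giant-step with m = ceil(sqrt(1720)) = 42.
Baby table (662^j mod 1721 for j=0..41):
  0:1  1:662  2:1110  3:1674  4:1585  5:1181  6:488  7:1229
  8:1286  9:1158  10:751  11:1514  12:646  13:844  14:1124  15:616
  16:1636  17:523  18:305  19:553  20:1234  21:1154  22:1545  23:516
  24:834  25:1388  26:1563  27:385  28:162  29:542  30:836  31:991
  32:341  33:291  34:1611  35:1183  36:91  37:7  38:1192  39:886
  40:1392  41:769
Giant step factor: 662^(-42) ≡ 1166 (mod 1721).
Scan 1209·1166^i mod 1721 for i = 0, 1, …:
  i=0: 1209   i=1: 195   i=2: 198   i=3: 254
  i=4: 152   i=5: 1690   i=6: 1716   i=7: 1054
  i=8: 170   i=9: 305
Match at i=9, j=18: x = 9·42 + 18 = 396.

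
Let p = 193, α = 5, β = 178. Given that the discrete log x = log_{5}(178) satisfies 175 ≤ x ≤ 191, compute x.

Compute 5^175 mod 193 = 26, then multiply by 5 repeatedly:
  5^175=26  5^176=130  5^177=71  5^178=162  5^179=38
  5^180=190  5^181=178
Found 178 at exponent 181.

181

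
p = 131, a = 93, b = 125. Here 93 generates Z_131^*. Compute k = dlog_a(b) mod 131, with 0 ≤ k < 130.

Baby-step giant-step with m = ceil(sqrt(130)) = 12.
Baby table (93^j mod 131 for j=0..11):
  0:1  1:93  2:3  3:17  4:9  5:51  6:27  7:22
  8:81  9:66  10:112  11:67
Giant step factor: 93^(-12) ≡ 108 (mod 131).
Scan 125·108^i mod 131 for i = 0, 1, …:
  i=0: 125   i=1: 7   i=2: 101   i=3: 35
  i=4: 112
Match at i=4, j=10: k = 4·12 + 10 = 58.

58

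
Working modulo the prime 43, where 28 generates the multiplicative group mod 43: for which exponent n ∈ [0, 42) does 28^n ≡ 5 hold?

5

Successive powers of 28 modulo 43:
  28^0=1  28^1=28  28^2=10  28^3=22  28^4=14  28^5=5
So 28^5 ≡ 5 (mod 43), giving n = 5.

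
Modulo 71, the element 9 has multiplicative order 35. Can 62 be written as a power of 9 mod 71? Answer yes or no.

no

62 ∈ ⟨9⟩ iff 62^35 ≡ 1 (mod 71), since |⟨9⟩| = 35.
62^35 mod 71 = 70.
Since 70 ≠ 1, 62 does not lie in the subgroup.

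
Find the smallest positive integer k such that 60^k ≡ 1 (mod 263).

262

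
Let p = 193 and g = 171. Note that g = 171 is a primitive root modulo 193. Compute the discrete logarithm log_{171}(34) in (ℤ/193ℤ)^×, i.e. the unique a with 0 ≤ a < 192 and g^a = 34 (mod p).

137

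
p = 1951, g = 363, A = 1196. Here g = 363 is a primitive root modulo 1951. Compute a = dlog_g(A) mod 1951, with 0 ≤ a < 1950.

1696

Baby-step giant-step with m = ceil(sqrt(1950)) = 45.
Baby table (363^j mod 1951 for j=0..44):
  0:1  1:363  2:1052  3:1431  4:487  5:1191  6:1162  7:390
  8:1098  9:570  10:104  11:683  12:152  13:548  14:1873  15:951
  16:1837  17:1540  18:1034  19:750  20:1061  21:796  22:200  23:413
  24:1643  25:1354  26:1801  27:178  28:231  29:1911  30:1088  31:842
  32:1290  33:30  34:1135  35:344  36:8  37:953  38:612  39:1693
  40:1945  41:1724  42:1492  43:1169  44:980
Giant step factor: 363^(-45) ≡ 1527 (mod 1951).
Scan 1196·1527^i mod 1951 for i = 0, 1, …:
  i=0: 1196   i=1: 156   i=2: 190   i=3: 1382
  i=4: 1283   i=5: 337   i=6: 1486   i=7: 109
  i=8: 608   i=9: 1691     …   i=36: 1903
  i=37: 842
Match at i=37, j=31: a = 37·45 + 31 = 1696.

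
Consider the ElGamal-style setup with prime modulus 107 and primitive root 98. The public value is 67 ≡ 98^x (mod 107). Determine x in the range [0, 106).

Baby-step giant-step with m = ceil(sqrt(106)) = 11.
Baby table (98^j mod 107 for j=0..10):
  0:1  1:98  2:81  3:20  4:34  5:15  6:79  7:38
  8:86  9:82  10:11
Giant step factor: 98^(-11) ≡ 67 (mod 107).
Scan 67·67^i mod 107 for i = 0, 1, …:
  i=0: 67   i=1: 102   i=2: 93   i=3: 25
  i=4: 70   i=5: 89   i=6: 78   i=7: 90
  i=8: 38
Match at i=8, j=7: x = 8·11 + 7 = 95.

95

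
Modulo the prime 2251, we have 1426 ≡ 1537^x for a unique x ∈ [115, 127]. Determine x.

Compute 1537^115 mod 2251 = 824, then multiply by 1537 repeatedly:
  1537^115=824  1537^116=1426
Found 1426 at exponent 116.

116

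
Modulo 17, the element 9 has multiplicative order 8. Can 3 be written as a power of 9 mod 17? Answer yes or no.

no

3 ∈ ⟨9⟩ iff 3^8 ≡ 1 (mod 17), since |⟨9⟩| = 8.
3^8 mod 17 = 16.
Since 16 ≠ 1, 3 does not lie in the subgroup.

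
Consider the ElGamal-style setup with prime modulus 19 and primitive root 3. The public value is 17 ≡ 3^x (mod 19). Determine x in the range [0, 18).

16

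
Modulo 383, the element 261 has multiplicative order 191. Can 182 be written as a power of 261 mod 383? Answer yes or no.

no

182 ∈ ⟨261⟩ iff 182^191 ≡ 1 (mod 383), since |⟨261⟩| = 191.
182^191 mod 383 = 382.
Since 382 ≠ 1, 182 does not lie in the subgroup.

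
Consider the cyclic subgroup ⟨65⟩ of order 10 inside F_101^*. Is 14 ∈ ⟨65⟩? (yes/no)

yes

⟨65⟩ has order 10; its elements mod 101 are {1, 6, 14, 17, 36, 65, 84, 87, 95, 100}.
14 is in this set.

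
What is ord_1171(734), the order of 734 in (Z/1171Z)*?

The order of 734 must divide p − 1 = 1170 = 2 · 3^2 · 5 · 13.
Divisors: 1, 2, 3, 5, 6, 9, 10, 13, 15, 18, 26, 30, 39, 45, 65, 78, 90, 117, 130, 195, 234, 390, 585, 1170.
Check each in increasing order: 734^1 ≡ 734;  734^2 ≡ 96;  734^3 ≡ 204;  734^5 ≡ 848;  734^6 ≡ 631;  734^9 ≡ 1085;  734^10 ≡ 110;  734^13 ≡ 191;  734^15 ≡ 771;  734^18 ≡ 370;  734^26 ≡ 180;  734^30 ≡ 744;  734^39 ≡ 421;  734^45 ≡ 1005;  734^65 ≡ 836;  734^78 ≡ 420;  734^90 ≡ 623;  734^117 ≡ 1170;  734^130 ≡ 980;  734^195 ≡ 751;  734^234 ≡ 1.
Smallest exponent giving 1 is 234.

234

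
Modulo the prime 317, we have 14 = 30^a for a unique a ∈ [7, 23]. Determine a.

11

Compute 30^7 mod 317 = 88, then multiply by 30 repeatedly:
  30^7=88  30^8=104  30^9=267  30^10=85  30^11=14
Found 14 at exponent 11.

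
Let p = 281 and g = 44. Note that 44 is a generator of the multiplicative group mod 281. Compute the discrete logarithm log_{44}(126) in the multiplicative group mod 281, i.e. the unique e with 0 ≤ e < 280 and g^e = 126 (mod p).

148

Baby-step giant-step with m = ceil(sqrt(280)) = 17.
Baby table (44^j mod 281 for j=0..16):
  0:1  1:44  2:250  3:41  4:118  5:134  6:276  7:61
  8:155  9:76  10:253  11:173  12:25  13:257  14:68  15:182
  16:140
Giant step factor: 44^(-17) ≡ 166 (mod 281).
Scan 126·166^i mod 281 for i = 0, 1, …:
  i=0: 126   i=1: 122   i=2: 20   i=3: 229
  i=4: 79   i=5: 188   i=6: 17   i=7: 12
  i=8: 25
Match at i=8, j=12: e = 8·17 + 12 = 148.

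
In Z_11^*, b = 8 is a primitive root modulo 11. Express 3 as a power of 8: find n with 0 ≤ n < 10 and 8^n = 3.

Successive powers of 8 modulo 11:
  8^0=1  8^1=8  8^2=9  8^3=6  8^4=4  8^5=10
  8^6=3
So 8^6 ≡ 3 (mod 11), giving n = 6.

6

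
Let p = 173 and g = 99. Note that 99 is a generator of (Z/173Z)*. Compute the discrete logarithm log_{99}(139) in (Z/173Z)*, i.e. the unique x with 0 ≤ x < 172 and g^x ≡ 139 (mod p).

116

Baby-step giant-step with m = ceil(sqrt(172)) = 14.
Baby table (99^j mod 173 for j=0..13):
  0:1  1:99  2:113  3:115  4:140  5:20  6:77  7:11
  8:51  9:32  10:54  11:156  12:47  13:155
Giant step factor: 99^(-14) ≡ 163 (mod 173).
Scan 139·163^i mod 173 for i = 0, 1, …:
  i=0: 139   i=1: 167   i=2: 60   i=3: 92
  i=4: 118   i=5: 31   i=6: 36   i=7: 159
  i=8: 140
Match at i=8, j=4: x = 8·14 + 4 = 116.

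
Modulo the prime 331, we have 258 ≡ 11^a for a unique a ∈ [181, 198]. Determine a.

192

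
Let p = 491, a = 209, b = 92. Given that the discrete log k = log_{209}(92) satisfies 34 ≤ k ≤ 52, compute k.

47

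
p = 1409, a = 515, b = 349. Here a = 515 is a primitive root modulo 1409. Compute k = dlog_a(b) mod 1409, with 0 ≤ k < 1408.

589

Baby-step giant-step with m = ceil(sqrt(1408)) = 38.
Baby table (515^j mod 1409 for j=0..37):
  0:1  1:515  2:333  3:1006  4:987  5:1065  6:374  7:986
  8:550  9:41  10:1389  11:972  12:385  13:1015  14:1395  15:1244
  16:974  17:6  18:272  19:589  20:400  21:286  22:754  23:835
  24:280  25:482  26:246  27:1289  28:196  29:901  30:454  31:1325
  32:419  33:208  34:36  35:223  36:716  37:991
Giant step factor: 515^(-38) ≡ 794 (mod 1409).
Scan 349·794^i mod 1409 for i = 0, 1, …:
  i=0: 349   i=1: 942   i=2: 1178   i=3: 1165
  i=4: 706   i=5: 1191   i=6: 215   i=7: 221
  i=8: 758   i=9: 209     …   i=14: 471
  i=15: 589
Match at i=15, j=19: k = 15·38 + 19 = 589.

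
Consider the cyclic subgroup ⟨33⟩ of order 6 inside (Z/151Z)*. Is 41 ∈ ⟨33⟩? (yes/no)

⟨33⟩ has order 6; its elements mod 151 are {1, 32, 33, 118, 119, 150}.
41 is not in this set.

no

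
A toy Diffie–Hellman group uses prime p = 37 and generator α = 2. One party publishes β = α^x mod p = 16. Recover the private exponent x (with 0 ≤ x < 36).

4

Successive powers of 2 modulo 37:
  2^0=1  2^1=2  2^2=4  2^3=8  2^4=16
So 2^4 ≡ 16 (mod 37), giving x = 4.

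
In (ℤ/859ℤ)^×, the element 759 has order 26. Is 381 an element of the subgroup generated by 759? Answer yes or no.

yes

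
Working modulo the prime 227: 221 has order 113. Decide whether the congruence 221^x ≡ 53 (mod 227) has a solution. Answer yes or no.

53 ∈ ⟨221⟩ iff 53^113 ≡ 1 (mod 227), since |⟨221⟩| = 113.
53^113 mod 227 = 1.
Since 1 = 1, 53 lies in the subgroup.

yes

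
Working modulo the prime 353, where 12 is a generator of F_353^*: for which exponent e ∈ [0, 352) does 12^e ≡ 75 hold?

19

Successive powers of 12 modulo 353:
  12^0=1  12^1=12  12^2=144  12^3=316  12^4=262  12^5=320
  12^6=310  12^7=190  12^8=162  12^9=179  12^10=30  12^11=7
  12^12=84  12^13=302  12^14=94  12^15=69  12^16=122  12^17=52
  12^18=271  12^19=75
So 12^19 ≡ 75 (mod 353), giving e = 19.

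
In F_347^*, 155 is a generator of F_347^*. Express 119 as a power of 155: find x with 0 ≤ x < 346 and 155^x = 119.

130

Baby-step giant-step with m = ceil(sqrt(346)) = 19.
Baby table (155^j mod 347 for j=0..18):
  0:1  1:155  2:82  3:218  4:131  5:179  6:332  7:104
  8:158  9:200  10:117  11:91  12:225  13:175  14:59  15:123
  16:327  17:23  18:95
Giant step factor: 155^(-19) ≡ 239 (mod 347).
Scan 119·239^i mod 347 for i = 0, 1, …:
  i=0: 119   i=1: 334   i=2: 16   i=3: 7
  i=4: 285   i=5: 103   i=6: 327
Match at i=6, j=16: x = 6·19 + 16 = 130.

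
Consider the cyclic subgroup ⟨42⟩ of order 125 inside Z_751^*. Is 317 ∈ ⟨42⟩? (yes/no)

no

317 ∈ ⟨42⟩ iff 317^125 ≡ 1 (mod 751), since |⟨42⟩| = 125.
317^125 mod 751 = 679.
Since 679 ≠ 1, 317 does not lie in the subgroup.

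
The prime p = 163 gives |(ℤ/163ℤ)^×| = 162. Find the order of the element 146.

27

The order of 146 must divide p − 1 = 162 = 2 · 3^4.
Divisors: 1, 2, 3, 6, 9, 18, 27, 54, 81, 162.
Check each in increasing order: 146^1 ≡ 146;  146^2 ≡ 126;  146^3 ≡ 140;  146^6 ≡ 40;  146^9 ≡ 58;  146^18 ≡ 104;  146^27 ≡ 1.
Smallest exponent giving 1 is 27.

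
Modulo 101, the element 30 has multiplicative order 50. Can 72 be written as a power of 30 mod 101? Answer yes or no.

no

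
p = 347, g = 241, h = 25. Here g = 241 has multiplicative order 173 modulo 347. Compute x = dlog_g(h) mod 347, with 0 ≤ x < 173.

109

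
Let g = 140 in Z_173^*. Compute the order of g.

The order of 140 must divide p − 1 = 172 = 2^2 · 43.
Divisors: 1, 2, 4, 43, 86, 172.
Check each in increasing order: 140^1 ≡ 140;  140^2 ≡ 51;  140^4 ≡ 6;  140^43 ≡ 1.
Smallest exponent giving 1 is 43.

43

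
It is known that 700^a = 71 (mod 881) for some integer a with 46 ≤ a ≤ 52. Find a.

Compute 700^46 mod 881 = 71, then multiply by 700 repeatedly:
  700^46=71
Found 71 at exponent 46.

46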